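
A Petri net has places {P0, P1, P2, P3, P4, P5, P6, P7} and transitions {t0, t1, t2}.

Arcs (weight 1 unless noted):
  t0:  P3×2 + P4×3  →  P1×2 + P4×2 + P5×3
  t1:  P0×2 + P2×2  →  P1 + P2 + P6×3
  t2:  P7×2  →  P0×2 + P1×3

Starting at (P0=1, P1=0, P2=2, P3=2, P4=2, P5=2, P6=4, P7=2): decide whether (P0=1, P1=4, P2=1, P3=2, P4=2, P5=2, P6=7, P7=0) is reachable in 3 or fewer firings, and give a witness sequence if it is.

step 1: fire t2:  (P0=1, P1=0, P2=2, P3=2, P4=2, P5=2, P6=4, P7=2) → (P0=3, P1=3, P2=2, P3=2, P4=2, P5=2, P6=4, P7=0)
step 2: fire t1:  (P0=3, P1=3, P2=2, P3=2, P4=2, P5=2, P6=4, P7=0) → (P0=1, P1=4, P2=1, P3=2, P4=2, P5=2, P6=7, P7=0)

YES — reachable via ⟨t2, t1⟩ (2 firings)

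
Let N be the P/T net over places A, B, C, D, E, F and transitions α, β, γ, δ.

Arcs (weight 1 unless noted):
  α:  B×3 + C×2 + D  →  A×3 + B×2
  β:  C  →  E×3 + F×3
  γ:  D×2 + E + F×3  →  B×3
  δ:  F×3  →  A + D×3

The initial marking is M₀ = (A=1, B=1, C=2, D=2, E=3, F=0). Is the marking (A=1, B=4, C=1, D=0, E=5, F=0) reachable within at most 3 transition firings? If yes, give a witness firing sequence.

step 1: fire β:  (A=1, B=1, C=2, D=2, E=3, F=0) → (A=1, B=1, C=1, D=2, E=6, F=3)
step 2: fire γ:  (A=1, B=1, C=1, D=2, E=6, F=3) → (A=1, B=4, C=1, D=0, E=5, F=0)

YES — reachable via ⟨β, γ⟩ (2 firings)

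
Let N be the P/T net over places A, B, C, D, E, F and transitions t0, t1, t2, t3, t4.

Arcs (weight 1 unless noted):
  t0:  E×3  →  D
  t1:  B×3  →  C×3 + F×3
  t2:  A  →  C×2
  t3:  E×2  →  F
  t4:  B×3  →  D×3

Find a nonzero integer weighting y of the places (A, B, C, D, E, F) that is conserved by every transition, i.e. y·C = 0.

y = (A:2, B:3, C:1, D:3, E:1, F:2)

Incidence matrix C (rows=places, cols=transitions):
       t0   t1   t2   t3   t4
    A   0    0   -1    0    0
    B   0   -3    0    0   -3
    C   0    3    2    0    0
    D   1    0    0    0    3
    E  -3    0    0   -2    0
    F   0    3    0    1    0

Candidate y = [2, 3, 1, 3, 1, 2]; check y·C column-wise:
  col t0: 2·0 + 3·0 + 1·0 + 3·1 + 1·-3 + 2·0 = 0
  col t1: 2·0 + 3·-3 + 1·3 + 3·0 + 1·0 + 2·3 = 0
  col t2: 2·-1 + 3·0 + 1·2 + 3·0 + 1·0 + 2·0 = 0
  col t3: 2·0 + 3·0 + 1·0 + 3·0 + 1·-2 + 2·1 = 0
  col t4: 2·0 + 3·-3 + 1·0 + 3·3 + 1·0 + 2·0 = 0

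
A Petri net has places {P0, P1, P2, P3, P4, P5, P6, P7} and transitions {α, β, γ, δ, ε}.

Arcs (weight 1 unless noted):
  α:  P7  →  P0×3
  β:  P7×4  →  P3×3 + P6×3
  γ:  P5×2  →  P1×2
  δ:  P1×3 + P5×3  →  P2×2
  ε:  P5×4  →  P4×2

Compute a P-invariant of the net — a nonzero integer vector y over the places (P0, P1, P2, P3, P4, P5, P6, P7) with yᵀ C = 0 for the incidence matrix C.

y = (P0:0, P1:1, P2:3, P3:0, P4:2, P5:1, P6:0, P7:0)

Incidence matrix C (rows=places, cols=transitions):
        α    β    γ    δ    ε
   P0   3    0    0    0    0
   P1   0    0    2   -3    0
   P2   0    0    0    2    0
   P3   0    3    0    0    0
   P4   0    0    0    0    2
   P5   0    0   -2   -3   -4
   P6   0    3    0    0    0
   P7  -1   -4    0    0    0

Candidate y = [0, 1, 3, 0, 2, 1, 0, 0]; check y·C column-wise:
  col α: 0·3 + 1·0 + 3·0 + 2·0 + 1·0 + 0·-1 = 0
  col β: 1·0 + 3·0 + 0·3 + 2·0 + 1·0 + 0·3 + 0·-4 = 0
  col γ: 1·2 + 3·0 + 2·0 + 1·-2 = 0
  col δ: 1·-3 + 3·2 + 2·0 + 1·-3 = 0
  col ε: 1·0 + 3·0 + 2·2 + 1·-4 = 0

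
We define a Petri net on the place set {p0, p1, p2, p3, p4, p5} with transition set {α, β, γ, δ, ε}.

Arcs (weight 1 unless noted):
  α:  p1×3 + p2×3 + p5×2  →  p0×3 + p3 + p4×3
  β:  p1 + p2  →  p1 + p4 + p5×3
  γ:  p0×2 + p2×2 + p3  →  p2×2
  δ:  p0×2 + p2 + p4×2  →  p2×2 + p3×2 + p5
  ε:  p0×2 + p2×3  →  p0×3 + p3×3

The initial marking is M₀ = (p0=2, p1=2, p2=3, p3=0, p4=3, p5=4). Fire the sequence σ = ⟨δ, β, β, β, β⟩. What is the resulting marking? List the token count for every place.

(p0=0, p1=2, p2=0, p3=2, p4=5, p5=17)

step 1: fire δ:  (p0=2, p1=2, p2=3, p3=0, p4=3, p5=4) → (p0=0, p1=2, p2=4, p3=2, p4=1, p5=5)
step 2: fire β:  (p0=0, p1=2, p2=4, p3=2, p4=1, p5=5) → (p0=0, p1=2, p2=3, p3=2, p4=2, p5=8)
step 3: fire β:  (p0=0, p1=2, p2=3, p3=2, p4=2, p5=8) → (p0=0, p1=2, p2=2, p3=2, p4=3, p5=11)
step 4: fire β:  (p0=0, p1=2, p2=2, p3=2, p4=3, p5=11) → (p0=0, p1=2, p2=1, p3=2, p4=4, p5=14)
step 5: fire β:  (p0=0, p1=2, p2=1, p3=2, p4=4, p5=14) → (p0=0, p1=2, p2=0, p3=2, p4=5, p5=17)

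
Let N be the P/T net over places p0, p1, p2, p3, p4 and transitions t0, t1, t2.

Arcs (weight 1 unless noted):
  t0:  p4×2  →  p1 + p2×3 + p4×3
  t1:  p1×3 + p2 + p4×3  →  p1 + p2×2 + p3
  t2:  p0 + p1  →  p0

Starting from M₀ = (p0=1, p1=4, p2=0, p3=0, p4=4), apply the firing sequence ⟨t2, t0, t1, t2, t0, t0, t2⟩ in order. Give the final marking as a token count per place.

(p0=1, p1=2, p2=10, p3=1, p4=4)

step 1: fire t2:  (p0=1, p1=4, p2=0, p3=0, p4=4) → (p0=1, p1=3, p2=0, p3=0, p4=4)
step 2: fire t0:  (p0=1, p1=3, p2=0, p3=0, p4=4) → (p0=1, p1=4, p2=3, p3=0, p4=5)
step 3: fire t1:  (p0=1, p1=4, p2=3, p3=0, p4=5) → (p0=1, p1=2, p2=4, p3=1, p4=2)
step 4: fire t2:  (p0=1, p1=2, p2=4, p3=1, p4=2) → (p0=1, p1=1, p2=4, p3=1, p4=2)
step 5: fire t0:  (p0=1, p1=1, p2=4, p3=1, p4=2) → (p0=1, p1=2, p2=7, p3=1, p4=3)
step 6: fire t0:  (p0=1, p1=2, p2=7, p3=1, p4=3) → (p0=1, p1=3, p2=10, p3=1, p4=4)
step 7: fire t2:  (p0=1, p1=3, p2=10, p3=1, p4=4) → (p0=1, p1=2, p2=10, p3=1, p4=4)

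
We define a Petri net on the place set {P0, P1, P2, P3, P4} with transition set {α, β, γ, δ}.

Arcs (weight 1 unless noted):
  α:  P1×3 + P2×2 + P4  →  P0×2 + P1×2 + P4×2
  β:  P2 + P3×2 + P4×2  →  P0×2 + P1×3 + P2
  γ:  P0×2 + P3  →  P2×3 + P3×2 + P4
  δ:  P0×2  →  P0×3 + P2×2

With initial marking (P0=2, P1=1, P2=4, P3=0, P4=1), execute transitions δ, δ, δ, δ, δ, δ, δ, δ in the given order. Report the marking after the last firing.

step 1: fire δ:  (P0=2, P1=1, P2=4, P3=0, P4=1) → (P0=3, P1=1, P2=6, P3=0, P4=1)
step 2: fire δ:  (P0=3, P1=1, P2=6, P3=0, P4=1) → (P0=4, P1=1, P2=8, P3=0, P4=1)
step 3: fire δ:  (P0=4, P1=1, P2=8, P3=0, P4=1) → (P0=5, P1=1, P2=10, P3=0, P4=1)
step 4: fire δ:  (P0=5, P1=1, P2=10, P3=0, P4=1) → (P0=6, P1=1, P2=12, P3=0, P4=1)
step 5: fire δ:  (P0=6, P1=1, P2=12, P3=0, P4=1) → (P0=7, P1=1, P2=14, P3=0, P4=1)
step 6: fire δ:  (P0=7, P1=1, P2=14, P3=0, P4=1) → (P0=8, P1=1, P2=16, P3=0, P4=1)
step 7: fire δ:  (P0=8, P1=1, P2=16, P3=0, P4=1) → (P0=9, P1=1, P2=18, P3=0, P4=1)
step 8: fire δ:  (P0=9, P1=1, P2=18, P3=0, P4=1) → (P0=10, P1=1, P2=20, P3=0, P4=1)

(P0=10, P1=1, P2=20, P3=0, P4=1)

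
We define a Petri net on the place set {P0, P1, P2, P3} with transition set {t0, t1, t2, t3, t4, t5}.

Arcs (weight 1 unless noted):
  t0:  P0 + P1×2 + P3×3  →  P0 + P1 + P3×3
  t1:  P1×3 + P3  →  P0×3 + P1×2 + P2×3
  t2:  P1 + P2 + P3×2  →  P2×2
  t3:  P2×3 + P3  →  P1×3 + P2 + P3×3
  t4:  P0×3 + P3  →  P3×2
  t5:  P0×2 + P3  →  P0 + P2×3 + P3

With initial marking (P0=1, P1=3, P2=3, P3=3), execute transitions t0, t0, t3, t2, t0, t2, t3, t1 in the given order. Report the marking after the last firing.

step 1: fire t0:  (P0=1, P1=3, P2=3, P3=3) → (P0=1, P1=2, P2=3, P3=3)
step 2: fire t0:  (P0=1, P1=2, P2=3, P3=3) → (P0=1, P1=1, P2=3, P3=3)
step 3: fire t3:  (P0=1, P1=1, P2=3, P3=3) → (P0=1, P1=4, P2=1, P3=5)
step 4: fire t2:  (P0=1, P1=4, P2=1, P3=5) → (P0=1, P1=3, P2=2, P3=3)
step 5: fire t0:  (P0=1, P1=3, P2=2, P3=3) → (P0=1, P1=2, P2=2, P3=3)
step 6: fire t2:  (P0=1, P1=2, P2=2, P3=3) → (P0=1, P1=1, P2=3, P3=1)
step 7: fire t3:  (P0=1, P1=1, P2=3, P3=1) → (P0=1, P1=4, P2=1, P3=3)
step 8: fire t1:  (P0=1, P1=4, P2=1, P3=3) → (P0=4, P1=3, P2=4, P3=2)

(P0=4, P1=3, P2=4, P3=2)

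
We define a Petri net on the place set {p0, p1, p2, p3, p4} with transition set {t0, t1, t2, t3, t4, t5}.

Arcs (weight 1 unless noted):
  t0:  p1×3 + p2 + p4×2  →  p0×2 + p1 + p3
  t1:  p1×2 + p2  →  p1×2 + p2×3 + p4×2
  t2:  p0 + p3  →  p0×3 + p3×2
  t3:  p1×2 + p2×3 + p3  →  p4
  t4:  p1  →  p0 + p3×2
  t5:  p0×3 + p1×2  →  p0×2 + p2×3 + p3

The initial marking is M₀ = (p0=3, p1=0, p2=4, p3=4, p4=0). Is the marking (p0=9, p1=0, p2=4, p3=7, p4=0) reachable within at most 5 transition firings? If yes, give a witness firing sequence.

step 1: fire t2:  (p0=3, p1=0, p2=4, p3=4, p4=0) → (p0=5, p1=0, p2=4, p3=5, p4=0)
step 2: fire t2:  (p0=5, p1=0, p2=4, p3=5, p4=0) → (p0=7, p1=0, p2=4, p3=6, p4=0)
step 3: fire t2:  (p0=7, p1=0, p2=4, p3=6, p4=0) → (p0=9, p1=0, p2=4, p3=7, p4=0)

YES — reachable via ⟨t2, t2, t2⟩ (3 firings)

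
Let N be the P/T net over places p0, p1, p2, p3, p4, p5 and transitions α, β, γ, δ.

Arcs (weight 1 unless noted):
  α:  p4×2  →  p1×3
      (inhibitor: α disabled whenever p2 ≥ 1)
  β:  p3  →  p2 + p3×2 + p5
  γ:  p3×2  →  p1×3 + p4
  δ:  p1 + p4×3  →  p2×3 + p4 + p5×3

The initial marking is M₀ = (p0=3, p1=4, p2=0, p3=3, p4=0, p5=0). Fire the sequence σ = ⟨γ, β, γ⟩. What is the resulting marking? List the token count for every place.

step 1: fire γ:  (p0=3, p1=4, p2=0, p3=3, p4=0, p5=0) → (p0=3, p1=7, p2=0, p3=1, p4=1, p5=0)
step 2: fire β:  (p0=3, p1=7, p2=0, p3=1, p4=1, p5=0) → (p0=3, p1=7, p2=1, p3=2, p4=1, p5=1)
step 3: fire γ:  (p0=3, p1=7, p2=1, p3=2, p4=1, p5=1) → (p0=3, p1=10, p2=1, p3=0, p4=2, p5=1)

(p0=3, p1=10, p2=1, p3=0, p4=2, p5=1)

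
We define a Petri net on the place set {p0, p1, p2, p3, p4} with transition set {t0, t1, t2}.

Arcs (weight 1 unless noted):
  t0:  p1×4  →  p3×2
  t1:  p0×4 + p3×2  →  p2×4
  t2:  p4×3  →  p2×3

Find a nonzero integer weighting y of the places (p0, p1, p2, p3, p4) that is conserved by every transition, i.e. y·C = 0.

y = (p0:1, p1:-1, p2:0, p3:-2, p4:0)

Incidence matrix C (rows=places, cols=transitions):
       t0   t1   t2
   p0   0   -4    0
   p1  -4    0    0
   p2   0    4    3
   p3   2   -2    0
   p4   0    0   -3

Candidate y = [1, -1, 0, -2, 0]; check y·C column-wise:
  col t0: 1·0 + -1·-4 + -2·2 = 0
  col t1: 1·-4 + -1·0 + 0·4 + -2·-2 = 0
  col t2: 1·0 + -1·0 + 0·3 + -2·0 + 0·-3 = 0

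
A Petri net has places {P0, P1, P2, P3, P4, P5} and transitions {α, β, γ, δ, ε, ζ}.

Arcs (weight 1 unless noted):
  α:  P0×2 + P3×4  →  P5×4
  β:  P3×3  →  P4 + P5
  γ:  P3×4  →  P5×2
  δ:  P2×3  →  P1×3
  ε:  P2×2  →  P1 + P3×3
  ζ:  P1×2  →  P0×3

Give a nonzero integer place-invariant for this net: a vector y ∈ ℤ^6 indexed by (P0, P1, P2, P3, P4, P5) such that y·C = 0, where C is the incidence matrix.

y = (P0:2, P1:3, P2:3, P3:1, P4:1, P5:2)

Incidence matrix C (rows=places, cols=transitions):
        α    β    γ    δ    ε    ζ
   P0  -2    0    0    0    0    3
   P1   0    0    0    3    1   -2
   P2   0    0    0   -3   -2    0
   P3  -4   -3   -4    0    3    0
   P4   0    1    0    0    0    0
   P5   4    1    2    0    0    0

Candidate y = [2, 3, 3, 1, 1, 2]; check y·C column-wise:
  col α: 2·-2 + 3·0 + 3·0 + 1·-4 + 1·0 + 2·4 = 0
  col β: 2·0 + 3·0 + 3·0 + 1·-3 + 1·1 + 2·1 = 0
  col γ: 2·0 + 3·0 + 3·0 + 1·-4 + 1·0 + 2·2 = 0
  col δ: 2·0 + 3·3 + 3·-3 + 1·0 + 1·0 + 2·0 = 0
  col ε: 2·0 + 3·1 + 3·-2 + 1·3 + 1·0 + 2·0 = 0
  col ζ: 2·3 + 3·-2 + 3·0 + 1·0 + 1·0 + 2·0 = 0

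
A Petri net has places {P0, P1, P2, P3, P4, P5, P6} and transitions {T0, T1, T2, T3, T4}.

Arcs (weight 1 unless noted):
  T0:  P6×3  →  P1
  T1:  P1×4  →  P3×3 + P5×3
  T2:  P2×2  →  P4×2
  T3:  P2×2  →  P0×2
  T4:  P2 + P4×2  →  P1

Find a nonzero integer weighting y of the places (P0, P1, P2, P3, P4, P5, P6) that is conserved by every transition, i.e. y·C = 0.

y = (P0:0, P1:0, P2:0, P3:1, P4:0, P5:-1, P6:0)

Incidence matrix C (rows=places, cols=transitions):
       T0   T1   T2   T3   T4
   P0   0    0    0    2    0
   P1   1   -4    0    0    1
   P2   0    0   -2   -2   -1
   P3   0    3    0    0    0
   P4   0    0    2    0   -2
   P5   0    3    0    0    0
   P6  -3    0    0    0    0

Candidate y = [0, 0, 0, 1, 0, -1, 0]; check y·C column-wise:
  col T0: 0·1 + 1·0 + -1·0 + 0·-3 = 0
  col T1: 0·-4 + 1·3 + -1·3 = 0
  col T2: 0·-2 + 1·0 + 0·2 + -1·0 = 0
  col T3: 0·2 + 0·-2 + 1·0 + -1·0 = 0
  col T4: 0·1 + 0·-1 + 1·0 + 0·-2 + -1·0 = 0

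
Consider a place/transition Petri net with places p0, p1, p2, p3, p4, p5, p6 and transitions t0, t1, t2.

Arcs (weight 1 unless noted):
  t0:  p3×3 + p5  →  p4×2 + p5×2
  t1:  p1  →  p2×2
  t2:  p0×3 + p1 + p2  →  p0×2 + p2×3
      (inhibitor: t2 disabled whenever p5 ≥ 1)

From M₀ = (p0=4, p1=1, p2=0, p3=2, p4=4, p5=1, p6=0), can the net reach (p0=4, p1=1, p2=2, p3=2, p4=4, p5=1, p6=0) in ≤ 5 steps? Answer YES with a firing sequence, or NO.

NO — not reachable within 5 firings

depth 0: 1 marking
depth 1: 2 markings reached so far
depth 2: 2 markings reached so far
(frontier empty at depth 2; search complete)
target is not among the 2 markings reachable within 5 steps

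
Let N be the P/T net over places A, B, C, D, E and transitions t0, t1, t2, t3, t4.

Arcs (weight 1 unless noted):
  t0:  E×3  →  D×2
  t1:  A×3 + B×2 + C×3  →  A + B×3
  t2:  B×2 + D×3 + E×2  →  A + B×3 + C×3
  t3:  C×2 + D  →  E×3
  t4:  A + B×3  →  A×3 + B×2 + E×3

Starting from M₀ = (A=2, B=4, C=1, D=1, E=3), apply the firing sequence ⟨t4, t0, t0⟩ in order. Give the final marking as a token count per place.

(A=4, B=3, C=1, D=5, E=0)

step 1: fire t4:  (A=2, B=4, C=1, D=1, E=3) → (A=4, B=3, C=1, D=1, E=6)
step 2: fire t0:  (A=4, B=3, C=1, D=1, E=6) → (A=4, B=3, C=1, D=3, E=3)
step 3: fire t0:  (A=4, B=3, C=1, D=3, E=3) → (A=4, B=3, C=1, D=5, E=0)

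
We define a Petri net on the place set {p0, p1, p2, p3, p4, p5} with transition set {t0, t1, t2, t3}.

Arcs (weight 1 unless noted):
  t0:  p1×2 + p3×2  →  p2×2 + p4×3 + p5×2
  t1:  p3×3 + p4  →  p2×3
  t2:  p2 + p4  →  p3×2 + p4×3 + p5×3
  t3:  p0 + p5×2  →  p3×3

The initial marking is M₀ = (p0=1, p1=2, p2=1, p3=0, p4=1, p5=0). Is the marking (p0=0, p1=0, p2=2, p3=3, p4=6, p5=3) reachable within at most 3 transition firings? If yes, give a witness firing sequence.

step 1: fire t2:  (p0=1, p1=2, p2=1, p3=0, p4=1, p5=0) → (p0=1, p1=2, p2=0, p3=2, p4=3, p5=3)
step 2: fire t0:  (p0=1, p1=2, p2=0, p3=2, p4=3, p5=3) → (p0=1, p1=0, p2=2, p3=0, p4=6, p5=5)
step 3: fire t3:  (p0=1, p1=0, p2=2, p3=0, p4=6, p5=5) → (p0=0, p1=0, p2=2, p3=3, p4=6, p5=3)

YES — reachable via ⟨t2, t0, t3⟩ (3 firings)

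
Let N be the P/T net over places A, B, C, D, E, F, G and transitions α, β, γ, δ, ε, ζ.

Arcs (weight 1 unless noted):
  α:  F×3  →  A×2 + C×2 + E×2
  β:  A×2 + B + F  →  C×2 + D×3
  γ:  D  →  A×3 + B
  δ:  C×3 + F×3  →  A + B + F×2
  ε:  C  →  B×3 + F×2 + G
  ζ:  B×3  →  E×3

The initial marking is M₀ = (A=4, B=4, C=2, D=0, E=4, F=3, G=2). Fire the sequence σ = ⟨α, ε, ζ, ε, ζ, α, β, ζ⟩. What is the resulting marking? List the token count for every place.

step 1: fire α:  (A=4, B=4, C=2, D=0, E=4, F=3, G=2) → (A=6, B=4, C=4, D=0, E=6, F=0, G=2)
step 2: fire ε:  (A=6, B=4, C=4, D=0, E=6, F=0, G=2) → (A=6, B=7, C=3, D=0, E=6, F=2, G=3)
step 3: fire ζ:  (A=6, B=7, C=3, D=0, E=6, F=2, G=3) → (A=6, B=4, C=3, D=0, E=9, F=2, G=3)
step 4: fire ε:  (A=6, B=4, C=3, D=0, E=9, F=2, G=3) → (A=6, B=7, C=2, D=0, E=9, F=4, G=4)
step 5: fire ζ:  (A=6, B=7, C=2, D=0, E=9, F=4, G=4) → (A=6, B=4, C=2, D=0, E=12, F=4, G=4)
step 6: fire α:  (A=6, B=4, C=2, D=0, E=12, F=4, G=4) → (A=8, B=4, C=4, D=0, E=14, F=1, G=4)
step 7: fire β:  (A=8, B=4, C=4, D=0, E=14, F=1, G=4) → (A=6, B=3, C=6, D=3, E=14, F=0, G=4)
step 8: fire ζ:  (A=6, B=3, C=6, D=3, E=14, F=0, G=4) → (A=6, B=0, C=6, D=3, E=17, F=0, G=4)

(A=6, B=0, C=6, D=3, E=17, F=0, G=4)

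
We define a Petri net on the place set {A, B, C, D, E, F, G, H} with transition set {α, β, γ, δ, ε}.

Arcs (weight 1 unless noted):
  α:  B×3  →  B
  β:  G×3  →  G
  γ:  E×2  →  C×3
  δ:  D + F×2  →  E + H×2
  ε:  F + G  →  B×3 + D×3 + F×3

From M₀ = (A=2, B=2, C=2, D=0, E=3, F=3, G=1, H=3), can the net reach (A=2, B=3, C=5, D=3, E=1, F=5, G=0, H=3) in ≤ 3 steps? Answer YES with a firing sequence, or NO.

YES — reachable via ⟨γ, ε, α⟩ (3 firings)

step 1: fire γ:  (A=2, B=2, C=2, D=0, E=3, F=3, G=1, H=3) → (A=2, B=2, C=5, D=0, E=1, F=3, G=1, H=3)
step 2: fire ε:  (A=2, B=2, C=5, D=0, E=1, F=3, G=1, H=3) → (A=2, B=5, C=5, D=3, E=1, F=5, G=0, H=3)
step 3: fire α:  (A=2, B=5, C=5, D=3, E=1, F=5, G=0, H=3) → (A=2, B=3, C=5, D=3, E=1, F=5, G=0, H=3)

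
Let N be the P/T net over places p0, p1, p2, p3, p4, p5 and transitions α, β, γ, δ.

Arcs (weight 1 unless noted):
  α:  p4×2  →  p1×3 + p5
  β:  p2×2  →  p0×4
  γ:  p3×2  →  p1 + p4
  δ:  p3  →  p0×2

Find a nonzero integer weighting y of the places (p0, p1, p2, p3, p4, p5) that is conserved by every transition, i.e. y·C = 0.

Incidence matrix C (rows=places, cols=transitions):
        α    β    γ    δ
   p0   0    4    0    2
   p1   3    0    1    0
   p2   0   -2    0    0
   p3   0    0   -2   -1
   p4  -2    0    1    0
   p5   1    0    0    0

Candidate y = [5, 8, 10, 10, 12, 0]; check y·C column-wise:
  col α: 5·0 + 8·3 + 10·0 + 10·0 + 12·-2 + 0·1 = 0
  col β: 5·4 + 8·0 + 10·-2 + 10·0 + 12·0 = 0
  col γ: 5·0 + 8·1 + 10·0 + 10·-2 + 12·1 = 0
  col δ: 5·2 + 8·0 + 10·0 + 10·-1 + 12·0 = 0

y = (p0:5, p1:8, p2:10, p3:10, p4:12, p5:0)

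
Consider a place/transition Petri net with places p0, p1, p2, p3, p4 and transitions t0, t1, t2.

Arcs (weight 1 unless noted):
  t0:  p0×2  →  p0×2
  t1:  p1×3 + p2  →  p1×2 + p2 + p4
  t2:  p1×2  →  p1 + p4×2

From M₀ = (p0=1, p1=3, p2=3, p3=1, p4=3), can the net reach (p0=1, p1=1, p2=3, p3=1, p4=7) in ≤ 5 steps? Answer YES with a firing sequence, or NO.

step 1: fire t2:  (p0=1, p1=3, p2=3, p3=1, p4=3) → (p0=1, p1=2, p2=3, p3=1, p4=5)
step 2: fire t2:  (p0=1, p1=2, p2=3, p3=1, p4=5) → (p0=1, p1=1, p2=3, p3=1, p4=7)

YES — reachable via ⟨t2, t2⟩ (2 firings)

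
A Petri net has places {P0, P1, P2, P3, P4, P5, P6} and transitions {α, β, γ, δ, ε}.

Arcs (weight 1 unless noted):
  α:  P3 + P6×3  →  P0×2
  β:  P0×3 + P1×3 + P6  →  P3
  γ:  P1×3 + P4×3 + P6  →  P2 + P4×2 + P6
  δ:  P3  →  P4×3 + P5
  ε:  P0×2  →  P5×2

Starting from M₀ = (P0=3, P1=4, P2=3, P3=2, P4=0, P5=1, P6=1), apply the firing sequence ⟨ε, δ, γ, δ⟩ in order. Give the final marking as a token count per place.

(P0=1, P1=1, P2=4, P3=0, P4=5, P5=5, P6=1)

step 1: fire ε:  (P0=3, P1=4, P2=3, P3=2, P4=0, P5=1, P6=1) → (P0=1, P1=4, P2=3, P3=2, P4=0, P5=3, P6=1)
step 2: fire δ:  (P0=1, P1=4, P2=3, P3=2, P4=0, P5=3, P6=1) → (P0=1, P1=4, P2=3, P3=1, P4=3, P5=4, P6=1)
step 3: fire γ:  (P0=1, P1=4, P2=3, P3=1, P4=3, P5=4, P6=1) → (P0=1, P1=1, P2=4, P3=1, P4=2, P5=4, P6=1)
step 4: fire δ:  (P0=1, P1=1, P2=4, P3=1, P4=2, P5=4, P6=1) → (P0=1, P1=1, P2=4, P3=0, P4=5, P5=5, P6=1)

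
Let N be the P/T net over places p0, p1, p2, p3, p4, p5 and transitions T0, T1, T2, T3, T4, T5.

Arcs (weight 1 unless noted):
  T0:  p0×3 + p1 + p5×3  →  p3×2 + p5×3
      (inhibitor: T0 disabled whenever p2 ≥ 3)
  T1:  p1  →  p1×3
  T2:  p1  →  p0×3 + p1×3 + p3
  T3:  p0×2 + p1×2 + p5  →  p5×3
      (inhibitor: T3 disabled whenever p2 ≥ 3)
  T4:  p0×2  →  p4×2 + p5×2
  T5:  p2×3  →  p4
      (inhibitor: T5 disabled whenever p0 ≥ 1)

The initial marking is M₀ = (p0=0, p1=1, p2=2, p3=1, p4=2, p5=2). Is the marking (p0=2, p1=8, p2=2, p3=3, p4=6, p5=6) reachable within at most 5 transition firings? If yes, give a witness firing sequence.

depth 0: 1 marking
depth 1: 3 markings reached so far
depth 2: 8 markings reached so far
depth 3: 16 markings reached so far
depth 4: 32 markings reached so far
depth 5: 59 markings reached so far
target is not among the 59 markings reachable within 5 steps

NO — not reachable within 5 firings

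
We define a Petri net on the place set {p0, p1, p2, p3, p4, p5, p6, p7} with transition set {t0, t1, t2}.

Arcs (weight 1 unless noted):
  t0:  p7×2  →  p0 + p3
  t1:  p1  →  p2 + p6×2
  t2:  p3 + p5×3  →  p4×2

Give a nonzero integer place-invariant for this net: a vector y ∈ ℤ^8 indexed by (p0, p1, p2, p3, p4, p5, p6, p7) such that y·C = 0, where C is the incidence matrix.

y = (p0:0, p1:1, p2:1, p3:0, p4:0, p5:0, p6:0, p7:0)

Incidence matrix C (rows=places, cols=transitions):
       t0   t1   t2
   p0   1    0    0
   p1   0   -1    0
   p2   0    1    0
   p3   1    0   -1
   p4   0    0    2
   p5   0    0   -3
   p6   0    2    0
   p7  -2    0    0

Candidate y = [0, 1, 1, 0, 0, 0, 0, 0]; check y·C column-wise:
  col t0: 0·1 + 1·0 + 1·0 + 0·1 + 0·-2 = 0
  col t1: 1·-1 + 1·1 + 0·2 = 0
  col t2: 1·0 + 1·0 + 0·-1 + 0·2 + 0·-3 = 0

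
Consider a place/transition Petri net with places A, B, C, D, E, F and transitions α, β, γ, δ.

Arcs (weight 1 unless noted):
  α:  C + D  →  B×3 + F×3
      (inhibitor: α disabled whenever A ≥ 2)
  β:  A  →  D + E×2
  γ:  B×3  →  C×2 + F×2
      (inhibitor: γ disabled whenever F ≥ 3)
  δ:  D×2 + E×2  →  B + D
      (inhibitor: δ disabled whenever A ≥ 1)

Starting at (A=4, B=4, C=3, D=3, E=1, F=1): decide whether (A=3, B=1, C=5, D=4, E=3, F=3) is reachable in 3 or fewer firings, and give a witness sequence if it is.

YES — reachable via ⟨β, γ⟩ (2 firings)

step 1: fire β:  (A=4, B=4, C=3, D=3, E=1, F=1) → (A=3, B=4, C=3, D=4, E=3, F=1)
step 2: fire γ:  (A=3, B=4, C=3, D=4, E=3, F=1) → (A=3, B=1, C=5, D=4, E=3, F=3)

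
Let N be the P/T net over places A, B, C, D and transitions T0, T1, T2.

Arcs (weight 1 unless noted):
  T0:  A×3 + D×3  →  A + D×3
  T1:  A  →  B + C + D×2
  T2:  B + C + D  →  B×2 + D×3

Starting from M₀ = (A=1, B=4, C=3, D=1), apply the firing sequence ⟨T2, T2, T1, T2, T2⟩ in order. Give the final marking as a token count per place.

(A=0, B=9, C=0, D=11)

step 1: fire T2:  (A=1, B=4, C=3, D=1) → (A=1, B=5, C=2, D=3)
step 2: fire T2:  (A=1, B=5, C=2, D=3) → (A=1, B=6, C=1, D=5)
step 3: fire T1:  (A=1, B=6, C=1, D=5) → (A=0, B=7, C=2, D=7)
step 4: fire T2:  (A=0, B=7, C=2, D=7) → (A=0, B=8, C=1, D=9)
step 5: fire T2:  (A=0, B=8, C=1, D=9) → (A=0, B=9, C=0, D=11)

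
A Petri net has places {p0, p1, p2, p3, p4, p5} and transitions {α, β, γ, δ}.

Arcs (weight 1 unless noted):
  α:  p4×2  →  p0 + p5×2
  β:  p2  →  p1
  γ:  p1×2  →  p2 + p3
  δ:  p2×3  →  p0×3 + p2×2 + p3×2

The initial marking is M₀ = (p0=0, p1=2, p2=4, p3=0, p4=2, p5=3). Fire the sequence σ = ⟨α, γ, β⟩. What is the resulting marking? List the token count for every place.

(p0=1, p1=1, p2=4, p3=1, p4=0, p5=5)

step 1: fire α:  (p0=0, p1=2, p2=4, p3=0, p4=2, p5=3) → (p0=1, p1=2, p2=4, p3=0, p4=0, p5=5)
step 2: fire γ:  (p0=1, p1=2, p2=4, p3=0, p4=0, p5=5) → (p0=1, p1=0, p2=5, p3=1, p4=0, p5=5)
step 3: fire β:  (p0=1, p1=0, p2=5, p3=1, p4=0, p5=5) → (p0=1, p1=1, p2=4, p3=1, p4=0, p5=5)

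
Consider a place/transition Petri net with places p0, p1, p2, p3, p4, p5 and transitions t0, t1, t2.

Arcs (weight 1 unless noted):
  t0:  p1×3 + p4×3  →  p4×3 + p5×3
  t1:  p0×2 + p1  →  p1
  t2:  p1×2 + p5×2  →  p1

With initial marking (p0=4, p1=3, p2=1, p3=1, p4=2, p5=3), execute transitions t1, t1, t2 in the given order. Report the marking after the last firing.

(p0=0, p1=2, p2=1, p3=1, p4=2, p5=1)

step 1: fire t1:  (p0=4, p1=3, p2=1, p3=1, p4=2, p5=3) → (p0=2, p1=3, p2=1, p3=1, p4=2, p5=3)
step 2: fire t1:  (p0=2, p1=3, p2=1, p3=1, p4=2, p5=3) → (p0=0, p1=3, p2=1, p3=1, p4=2, p5=3)
step 3: fire t2:  (p0=0, p1=3, p2=1, p3=1, p4=2, p5=3) → (p0=0, p1=2, p2=1, p3=1, p4=2, p5=1)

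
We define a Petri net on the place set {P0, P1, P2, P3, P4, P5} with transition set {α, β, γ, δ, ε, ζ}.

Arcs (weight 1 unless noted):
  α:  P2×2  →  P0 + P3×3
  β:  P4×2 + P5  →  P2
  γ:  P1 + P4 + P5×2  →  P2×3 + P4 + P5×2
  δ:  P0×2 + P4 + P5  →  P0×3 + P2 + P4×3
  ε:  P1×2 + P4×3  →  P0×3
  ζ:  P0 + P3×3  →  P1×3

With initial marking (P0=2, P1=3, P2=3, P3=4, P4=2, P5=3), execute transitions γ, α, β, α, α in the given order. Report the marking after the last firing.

(P0=5, P1=2, P2=1, P3=13, P4=0, P5=2)

step 1: fire γ:  (P0=2, P1=3, P2=3, P3=4, P4=2, P5=3) → (P0=2, P1=2, P2=6, P3=4, P4=2, P5=3)
step 2: fire α:  (P0=2, P1=2, P2=6, P3=4, P4=2, P5=3) → (P0=3, P1=2, P2=4, P3=7, P4=2, P5=3)
step 3: fire β:  (P0=3, P1=2, P2=4, P3=7, P4=2, P5=3) → (P0=3, P1=2, P2=5, P3=7, P4=0, P5=2)
step 4: fire α:  (P0=3, P1=2, P2=5, P3=7, P4=0, P5=2) → (P0=4, P1=2, P2=3, P3=10, P4=0, P5=2)
step 5: fire α:  (P0=4, P1=2, P2=3, P3=10, P4=0, P5=2) → (P0=5, P1=2, P2=1, P3=13, P4=0, P5=2)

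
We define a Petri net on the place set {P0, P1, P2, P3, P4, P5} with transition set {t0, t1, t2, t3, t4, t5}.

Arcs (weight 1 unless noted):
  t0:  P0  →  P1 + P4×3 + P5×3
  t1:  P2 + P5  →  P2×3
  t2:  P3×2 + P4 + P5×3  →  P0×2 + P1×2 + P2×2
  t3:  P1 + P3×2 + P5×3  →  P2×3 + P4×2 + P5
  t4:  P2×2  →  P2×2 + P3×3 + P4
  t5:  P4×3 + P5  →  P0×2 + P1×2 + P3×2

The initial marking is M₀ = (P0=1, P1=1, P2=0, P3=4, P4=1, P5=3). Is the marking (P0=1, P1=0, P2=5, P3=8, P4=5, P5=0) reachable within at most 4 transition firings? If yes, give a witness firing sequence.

step 1: fire t3:  (P0=1, P1=1, P2=0, P3=4, P4=1, P5=3) → (P0=1, P1=0, P2=3, P3=2, P4=3, P5=1)
step 2: fire t1:  (P0=1, P1=0, P2=3, P3=2, P4=3, P5=1) → (P0=1, P1=0, P2=5, P3=2, P4=3, P5=0)
step 3: fire t4:  (P0=1, P1=0, P2=5, P3=2, P4=3, P5=0) → (P0=1, P1=0, P2=5, P3=5, P4=4, P5=0)
step 4: fire t4:  (P0=1, P1=0, P2=5, P3=5, P4=4, P5=0) → (P0=1, P1=0, P2=5, P3=8, P4=5, P5=0)

YES — reachable via ⟨t3, t1, t4, t4⟩ (4 firings)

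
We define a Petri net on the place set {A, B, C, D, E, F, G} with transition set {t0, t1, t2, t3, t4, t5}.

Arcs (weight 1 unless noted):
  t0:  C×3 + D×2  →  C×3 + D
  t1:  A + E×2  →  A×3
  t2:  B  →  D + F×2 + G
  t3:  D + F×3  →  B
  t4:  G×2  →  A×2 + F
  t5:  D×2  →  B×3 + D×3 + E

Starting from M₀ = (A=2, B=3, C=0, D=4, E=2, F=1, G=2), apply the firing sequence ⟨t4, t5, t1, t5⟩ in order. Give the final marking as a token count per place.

step 1: fire t4:  (A=2, B=3, C=0, D=4, E=2, F=1, G=2) → (A=4, B=3, C=0, D=4, E=2, F=2, G=0)
step 2: fire t5:  (A=4, B=3, C=0, D=4, E=2, F=2, G=0) → (A=4, B=6, C=0, D=5, E=3, F=2, G=0)
step 3: fire t1:  (A=4, B=6, C=0, D=5, E=3, F=2, G=0) → (A=6, B=6, C=0, D=5, E=1, F=2, G=0)
step 4: fire t5:  (A=6, B=6, C=0, D=5, E=1, F=2, G=0) → (A=6, B=9, C=0, D=6, E=2, F=2, G=0)

(A=6, B=9, C=0, D=6, E=2, F=2, G=0)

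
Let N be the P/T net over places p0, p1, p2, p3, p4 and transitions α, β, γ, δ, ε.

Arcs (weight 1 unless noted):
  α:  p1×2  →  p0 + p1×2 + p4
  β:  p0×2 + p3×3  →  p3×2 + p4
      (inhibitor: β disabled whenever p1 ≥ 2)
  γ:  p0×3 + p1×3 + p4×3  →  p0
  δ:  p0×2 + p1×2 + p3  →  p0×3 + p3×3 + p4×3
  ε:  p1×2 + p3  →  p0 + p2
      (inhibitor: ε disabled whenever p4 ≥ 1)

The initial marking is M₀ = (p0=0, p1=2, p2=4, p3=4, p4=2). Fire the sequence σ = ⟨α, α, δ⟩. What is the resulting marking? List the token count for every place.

step 1: fire α:  (p0=0, p1=2, p2=4, p3=4, p4=2) → (p0=1, p1=2, p2=4, p3=4, p4=3)
step 2: fire α:  (p0=1, p1=2, p2=4, p3=4, p4=3) → (p0=2, p1=2, p2=4, p3=4, p4=4)
step 3: fire δ:  (p0=2, p1=2, p2=4, p3=4, p4=4) → (p0=3, p1=0, p2=4, p3=6, p4=7)

(p0=3, p1=0, p2=4, p3=6, p4=7)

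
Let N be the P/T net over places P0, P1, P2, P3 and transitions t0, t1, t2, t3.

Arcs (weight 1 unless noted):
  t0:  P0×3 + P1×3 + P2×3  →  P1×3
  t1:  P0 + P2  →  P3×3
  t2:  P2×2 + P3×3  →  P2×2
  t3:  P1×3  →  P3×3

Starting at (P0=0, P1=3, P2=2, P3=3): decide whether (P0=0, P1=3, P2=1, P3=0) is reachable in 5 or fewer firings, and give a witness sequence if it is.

NO — not reachable within 5 firings

depth 0: 1 marking
depth 1: 3 markings reached so far
depth 2: 4 markings reached so far
depth 3: 5 markings reached so far
depth 4: 5 markings reached so far
(frontier empty at depth 4; search complete)
target is not among the 5 markings reachable within 5 steps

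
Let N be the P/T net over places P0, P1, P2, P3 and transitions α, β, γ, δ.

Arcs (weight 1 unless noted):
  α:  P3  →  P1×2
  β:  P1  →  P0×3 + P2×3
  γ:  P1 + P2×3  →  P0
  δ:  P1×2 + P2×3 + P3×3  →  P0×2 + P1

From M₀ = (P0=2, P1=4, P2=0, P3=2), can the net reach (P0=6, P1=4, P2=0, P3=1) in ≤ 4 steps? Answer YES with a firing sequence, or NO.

step 1: fire α:  (P0=2, P1=4, P2=0, P3=2) → (P0=2, P1=6, P2=0, P3=1)
step 2: fire β:  (P0=2, P1=6, P2=0, P3=1) → (P0=5, P1=5, P2=3, P3=1)
step 3: fire γ:  (P0=5, P1=5, P2=3, P3=1) → (P0=6, P1=4, P2=0, P3=1)

YES — reachable via ⟨α, β, γ⟩ (3 firings)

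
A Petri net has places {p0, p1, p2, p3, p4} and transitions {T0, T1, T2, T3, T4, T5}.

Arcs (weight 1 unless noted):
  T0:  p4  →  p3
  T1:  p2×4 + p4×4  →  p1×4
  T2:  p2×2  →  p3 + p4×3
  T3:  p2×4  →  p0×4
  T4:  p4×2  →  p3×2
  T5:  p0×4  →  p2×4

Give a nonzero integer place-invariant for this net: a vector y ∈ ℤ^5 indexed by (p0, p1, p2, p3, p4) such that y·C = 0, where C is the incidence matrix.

Incidence matrix C (rows=places, cols=transitions):
       T0   T1   T2   T3   T4   T5
   p0   0    0    0    4    0   -4
   p1   0    4    0    0    0    0
   p2   0   -4   -2   -4    0    4
   p3   1    0    1    0    2    0
   p4  -1   -4    3    0   -2    0

Candidate y = [2, 3, 2, 1, 1]; check y·C column-wise:
  col T0: 2·0 + 3·0 + 2·0 + 1·1 + 1·-1 = 0
  col T1: 2·0 + 3·4 + 2·-4 + 1·0 + 1·-4 = 0
  col T2: 2·0 + 3·0 + 2·-2 + 1·1 + 1·3 = 0
  col T3: 2·4 + 3·0 + 2·-4 + 1·0 + 1·0 = 0
  col T4: 2·0 + 3·0 + 2·0 + 1·2 + 1·-2 = 0
  col T5: 2·-4 + 3·0 + 2·4 + 1·0 + 1·0 = 0

y = (p0:2, p1:3, p2:2, p3:1, p4:1)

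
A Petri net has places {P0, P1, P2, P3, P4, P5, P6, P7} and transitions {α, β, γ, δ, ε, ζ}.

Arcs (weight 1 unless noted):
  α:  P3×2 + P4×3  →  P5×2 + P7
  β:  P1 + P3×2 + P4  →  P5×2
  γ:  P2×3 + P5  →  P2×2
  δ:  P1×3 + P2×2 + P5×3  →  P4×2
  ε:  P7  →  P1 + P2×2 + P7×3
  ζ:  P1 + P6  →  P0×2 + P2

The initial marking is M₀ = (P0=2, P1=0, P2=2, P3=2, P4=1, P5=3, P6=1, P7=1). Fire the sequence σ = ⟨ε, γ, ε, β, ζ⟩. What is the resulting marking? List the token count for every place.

step 1: fire ε:  (P0=2, P1=0, P2=2, P3=2, P4=1, P5=3, P6=1, P7=1) → (P0=2, P1=1, P2=4, P3=2, P4=1, P5=3, P6=1, P7=3)
step 2: fire γ:  (P0=2, P1=1, P2=4, P3=2, P4=1, P5=3, P6=1, P7=3) → (P0=2, P1=1, P2=3, P3=2, P4=1, P5=2, P6=1, P7=3)
step 3: fire ε:  (P0=2, P1=1, P2=3, P3=2, P4=1, P5=2, P6=1, P7=3) → (P0=2, P1=2, P2=5, P3=2, P4=1, P5=2, P6=1, P7=5)
step 4: fire β:  (P0=2, P1=2, P2=5, P3=2, P4=1, P5=2, P6=1, P7=5) → (P0=2, P1=1, P2=5, P3=0, P4=0, P5=4, P6=1, P7=5)
step 5: fire ζ:  (P0=2, P1=1, P2=5, P3=0, P4=0, P5=4, P6=1, P7=5) → (P0=4, P1=0, P2=6, P3=0, P4=0, P5=4, P6=0, P7=5)

(P0=4, P1=0, P2=6, P3=0, P4=0, P5=4, P6=0, P7=5)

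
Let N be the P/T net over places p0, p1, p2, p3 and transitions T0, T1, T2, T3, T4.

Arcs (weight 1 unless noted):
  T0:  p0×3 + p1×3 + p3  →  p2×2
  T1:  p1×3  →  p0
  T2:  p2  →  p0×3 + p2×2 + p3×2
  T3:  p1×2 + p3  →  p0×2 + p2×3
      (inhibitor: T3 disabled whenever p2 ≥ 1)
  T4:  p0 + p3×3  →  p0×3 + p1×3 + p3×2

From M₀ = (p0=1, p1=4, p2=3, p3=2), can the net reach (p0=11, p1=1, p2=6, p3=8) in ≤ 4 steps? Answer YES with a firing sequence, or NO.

step 1: fire T1:  (p0=1, p1=4, p2=3, p3=2) → (p0=2, p1=1, p2=3, p3=2)
step 2: fire T2:  (p0=2, p1=1, p2=3, p3=2) → (p0=5, p1=1, p2=4, p3=4)
step 3: fire T2:  (p0=5, p1=1, p2=4, p3=4) → (p0=8, p1=1, p2=5, p3=6)
step 4: fire T2:  (p0=8, p1=1, p2=5, p3=6) → (p0=11, p1=1, p2=6, p3=8)

YES — reachable via ⟨T1, T2, T2, T2⟩ (4 firings)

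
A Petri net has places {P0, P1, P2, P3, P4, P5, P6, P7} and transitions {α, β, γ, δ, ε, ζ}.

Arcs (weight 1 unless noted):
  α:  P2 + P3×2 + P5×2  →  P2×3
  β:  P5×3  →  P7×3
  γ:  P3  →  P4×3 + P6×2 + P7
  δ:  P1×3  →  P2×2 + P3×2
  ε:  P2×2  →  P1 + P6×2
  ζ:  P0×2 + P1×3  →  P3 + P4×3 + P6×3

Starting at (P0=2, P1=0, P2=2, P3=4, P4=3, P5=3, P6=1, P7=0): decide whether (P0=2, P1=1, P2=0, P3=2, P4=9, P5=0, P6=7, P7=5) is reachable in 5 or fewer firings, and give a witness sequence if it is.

YES — reachable via ⟨β, γ, γ, ε⟩ (4 firings)

step 1: fire β:  (P0=2, P1=0, P2=2, P3=4, P4=3, P5=3, P6=1, P7=0) → (P0=2, P1=0, P2=2, P3=4, P4=3, P5=0, P6=1, P7=3)
step 2: fire γ:  (P0=2, P1=0, P2=2, P3=4, P4=3, P5=0, P6=1, P7=3) → (P0=2, P1=0, P2=2, P3=3, P4=6, P5=0, P6=3, P7=4)
step 3: fire γ:  (P0=2, P1=0, P2=2, P3=3, P4=6, P5=0, P6=3, P7=4) → (P0=2, P1=0, P2=2, P3=2, P4=9, P5=0, P6=5, P7=5)
step 4: fire ε:  (P0=2, P1=0, P2=2, P3=2, P4=9, P5=0, P6=5, P7=5) → (P0=2, P1=1, P2=0, P3=2, P4=9, P5=0, P6=7, P7=5)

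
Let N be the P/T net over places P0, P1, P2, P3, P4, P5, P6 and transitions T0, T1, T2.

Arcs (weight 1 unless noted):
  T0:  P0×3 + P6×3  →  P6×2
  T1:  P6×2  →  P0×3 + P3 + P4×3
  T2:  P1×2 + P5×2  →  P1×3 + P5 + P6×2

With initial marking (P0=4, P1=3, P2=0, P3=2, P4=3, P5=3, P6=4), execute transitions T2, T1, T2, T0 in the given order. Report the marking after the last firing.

step 1: fire T2:  (P0=4, P1=3, P2=0, P3=2, P4=3, P5=3, P6=4) → (P0=4, P1=4, P2=0, P3=2, P4=3, P5=2, P6=6)
step 2: fire T1:  (P0=4, P1=4, P2=0, P3=2, P4=3, P5=2, P6=6) → (P0=7, P1=4, P2=0, P3=3, P4=6, P5=2, P6=4)
step 3: fire T2:  (P0=7, P1=4, P2=0, P3=3, P4=6, P5=2, P6=4) → (P0=7, P1=5, P2=0, P3=3, P4=6, P5=1, P6=6)
step 4: fire T0:  (P0=7, P1=5, P2=0, P3=3, P4=6, P5=1, P6=6) → (P0=4, P1=5, P2=0, P3=3, P4=6, P5=1, P6=5)

(P0=4, P1=5, P2=0, P3=3, P4=6, P5=1, P6=5)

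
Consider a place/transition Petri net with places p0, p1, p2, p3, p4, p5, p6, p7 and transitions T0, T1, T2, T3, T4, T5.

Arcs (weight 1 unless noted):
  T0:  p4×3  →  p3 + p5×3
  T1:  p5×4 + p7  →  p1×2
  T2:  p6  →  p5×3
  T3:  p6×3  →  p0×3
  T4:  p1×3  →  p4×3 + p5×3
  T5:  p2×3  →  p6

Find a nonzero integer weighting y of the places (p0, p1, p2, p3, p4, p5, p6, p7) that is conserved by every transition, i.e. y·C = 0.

y = (p0:3, p1:2, p2:1, p3:0, p4:1, p5:1, p6:3, p7:0)

Incidence matrix C (rows=places, cols=transitions):
       T0   T1   T2   T3   T4   T5
   p0   0    0    0    3    0    0
   p1   0    2    0    0   -3    0
   p2   0    0    0    0    0   -3
   p3   1    0    0    0    0    0
   p4  -3    0    0    0    3    0
   p5   3   -4    3    0    3    0
   p6   0    0   -1   -3    0    1
   p7   0   -1    0    0    0    0

Candidate y = [3, 2, 1, 0, 1, 1, 3, 0]; check y·C column-wise:
  col T0: 3·0 + 2·0 + 1·0 + 0·1 + 1·-3 + 1·3 + 3·0 = 0
  col T1: 3·0 + 2·2 + 1·0 + 1·0 + 1·-4 + 3·0 + 0·-1 = 0
  col T2: 3·0 + 2·0 + 1·0 + 1·0 + 1·3 + 3·-1 = 0
  col T3: 3·3 + 2·0 + 1·0 + 1·0 + 1·0 + 3·-3 = 0
  col T4: 3·0 + 2·-3 + 1·0 + 1·3 + 1·3 + 3·0 = 0
  col T5: 3·0 + 2·0 + 1·-3 + 1·0 + 1·0 + 3·1 = 0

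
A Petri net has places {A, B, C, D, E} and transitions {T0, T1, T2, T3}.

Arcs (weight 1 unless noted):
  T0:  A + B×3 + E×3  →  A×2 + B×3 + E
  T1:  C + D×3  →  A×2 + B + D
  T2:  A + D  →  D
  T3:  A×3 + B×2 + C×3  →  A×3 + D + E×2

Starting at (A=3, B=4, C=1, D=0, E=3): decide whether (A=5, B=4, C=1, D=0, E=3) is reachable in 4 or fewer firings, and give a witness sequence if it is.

depth 0: 1 marking
depth 1: 2 markings reached so far
depth 2: 2 markings reached so far
(frontier empty at depth 2; search complete)
target is not among the 2 markings reachable within 4 steps

NO — not reachable within 4 firings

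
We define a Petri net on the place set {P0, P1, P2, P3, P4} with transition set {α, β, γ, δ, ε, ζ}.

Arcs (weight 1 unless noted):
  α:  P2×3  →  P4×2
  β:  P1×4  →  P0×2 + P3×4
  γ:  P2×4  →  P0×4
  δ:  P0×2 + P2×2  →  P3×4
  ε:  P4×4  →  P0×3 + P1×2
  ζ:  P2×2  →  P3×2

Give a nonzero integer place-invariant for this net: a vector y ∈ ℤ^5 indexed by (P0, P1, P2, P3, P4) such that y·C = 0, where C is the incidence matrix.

Incidence matrix C (rows=places, cols=transitions):
        α    β    γ    δ    ε    ζ
   P0   0    2    4   -2    3    0
   P1   0   -4    0    0    2    0
   P2  -3    0   -4   -2    0   -2
   P3   0    4    0    4    0    2
   P4   2    0    0    0   -4    0

Candidate y = [2, 3, 2, 2, 3]; check y·C column-wise:
  col α: 2·0 + 3·0 + 2·-3 + 2·0 + 3·2 = 0
  col β: 2·2 + 3·-4 + 2·0 + 2·4 + 3·0 = 0
  col γ: 2·4 + 3·0 + 2·-4 + 2·0 + 3·0 = 0
  col δ: 2·-2 + 3·0 + 2·-2 + 2·4 + 3·0 = 0
  col ε: 2·3 + 3·2 + 2·0 + 2·0 + 3·-4 = 0
  col ζ: 2·0 + 3·0 + 2·-2 + 2·2 + 3·0 = 0

y = (P0:2, P1:3, P2:2, P3:2, P4:3)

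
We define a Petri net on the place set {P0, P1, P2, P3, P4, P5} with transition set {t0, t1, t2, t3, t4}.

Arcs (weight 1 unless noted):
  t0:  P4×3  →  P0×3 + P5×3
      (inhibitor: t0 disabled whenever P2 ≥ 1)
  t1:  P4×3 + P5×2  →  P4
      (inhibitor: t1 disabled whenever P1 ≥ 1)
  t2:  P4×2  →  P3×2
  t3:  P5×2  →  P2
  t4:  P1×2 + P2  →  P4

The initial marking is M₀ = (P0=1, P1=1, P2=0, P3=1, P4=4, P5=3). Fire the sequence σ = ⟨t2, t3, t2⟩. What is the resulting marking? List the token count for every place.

step 1: fire t2:  (P0=1, P1=1, P2=0, P3=1, P4=4, P5=3) → (P0=1, P1=1, P2=0, P3=3, P4=2, P5=3)
step 2: fire t3:  (P0=1, P1=1, P2=0, P3=3, P4=2, P5=3) → (P0=1, P1=1, P2=1, P3=3, P4=2, P5=1)
step 3: fire t2:  (P0=1, P1=1, P2=1, P3=3, P4=2, P5=1) → (P0=1, P1=1, P2=1, P3=5, P4=0, P5=1)

(P0=1, P1=1, P2=1, P3=5, P4=0, P5=1)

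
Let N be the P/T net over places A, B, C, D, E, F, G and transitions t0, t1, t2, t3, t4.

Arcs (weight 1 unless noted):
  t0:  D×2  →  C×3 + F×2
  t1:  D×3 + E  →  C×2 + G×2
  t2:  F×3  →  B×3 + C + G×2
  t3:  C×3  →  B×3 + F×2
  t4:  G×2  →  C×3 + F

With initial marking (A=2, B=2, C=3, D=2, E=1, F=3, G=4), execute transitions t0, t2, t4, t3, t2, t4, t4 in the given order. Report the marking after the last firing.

step 1: fire t0:  (A=2, B=2, C=3, D=2, E=1, F=3, G=4) → (A=2, B=2, C=6, D=0, E=1, F=5, G=4)
step 2: fire t2:  (A=2, B=2, C=6, D=0, E=1, F=5, G=4) → (A=2, B=5, C=7, D=0, E=1, F=2, G=6)
step 3: fire t4:  (A=2, B=5, C=7, D=0, E=1, F=2, G=6) → (A=2, B=5, C=10, D=0, E=1, F=3, G=4)
step 4: fire t3:  (A=2, B=5, C=10, D=0, E=1, F=3, G=4) → (A=2, B=8, C=7, D=0, E=1, F=5, G=4)
step 5: fire t2:  (A=2, B=8, C=7, D=0, E=1, F=5, G=4) → (A=2, B=11, C=8, D=0, E=1, F=2, G=6)
step 6: fire t4:  (A=2, B=11, C=8, D=0, E=1, F=2, G=6) → (A=2, B=11, C=11, D=0, E=1, F=3, G=4)
step 7: fire t4:  (A=2, B=11, C=11, D=0, E=1, F=3, G=4) → (A=2, B=11, C=14, D=0, E=1, F=4, G=2)

(A=2, B=11, C=14, D=0, E=1, F=4, G=2)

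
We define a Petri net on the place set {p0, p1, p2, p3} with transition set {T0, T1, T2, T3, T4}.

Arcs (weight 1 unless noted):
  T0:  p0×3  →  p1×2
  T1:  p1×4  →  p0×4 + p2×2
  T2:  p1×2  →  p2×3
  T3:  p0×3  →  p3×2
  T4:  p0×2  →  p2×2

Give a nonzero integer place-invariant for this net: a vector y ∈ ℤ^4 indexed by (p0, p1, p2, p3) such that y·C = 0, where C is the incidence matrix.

y = (p0:2, p1:3, p2:2, p3:3)

Incidence matrix C (rows=places, cols=transitions):
       T0   T1   T2   T3   T4
   p0  -3    4    0   -3   -2
   p1   2   -4   -2    0    0
   p2   0    2    3    0    2
   p3   0    0    0    2    0

Candidate y = [2, 3, 2, 3]; check y·C column-wise:
  col T0: 2·-3 + 3·2 + 2·0 + 3·0 = 0
  col T1: 2·4 + 3·-4 + 2·2 + 3·0 = 0
  col T2: 2·0 + 3·-2 + 2·3 + 3·0 = 0
  col T3: 2·-3 + 3·0 + 2·0 + 3·2 = 0
  col T4: 2·-2 + 3·0 + 2·2 + 3·0 = 0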